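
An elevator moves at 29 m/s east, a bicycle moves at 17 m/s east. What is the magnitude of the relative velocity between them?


Given: v_A = 29 m/s east, v_B = 17 m/s east
Both move in the same direction; relative speed = |v_A - v_B|
|29 - 17| = |12|
= 12 m/s

12 m/s


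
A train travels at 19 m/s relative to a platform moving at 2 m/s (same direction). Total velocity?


Given: object velocity = 19 m/s, platform velocity = 2 m/s (same direction)
Using classical velocity addition: v_total = v_object + v_platform
v_total = 19 + 2
v_total = 21 m/s

21 m/s


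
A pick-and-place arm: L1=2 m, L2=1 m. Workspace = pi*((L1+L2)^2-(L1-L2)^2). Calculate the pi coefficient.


Given: L1 = 2, L2 = 1
(L1+L2)^2 = (3)^2 = 9
(L1-L2)^2 = (1)^2 = 1
Difference = 9 - 1 = 8
This equals 4*L1*L2 = 4*2*1 = 8
Workspace area = 8*pi

8


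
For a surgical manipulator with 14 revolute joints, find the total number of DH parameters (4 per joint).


Given: 14 joints, 4 DH parameters per joint (d, theta, a, alpha)
Total DH parameters = number_of_joints * 4
Total = 14 * 4
Total = 56

56


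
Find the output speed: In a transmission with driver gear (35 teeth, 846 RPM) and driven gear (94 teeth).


Given: N1 = 35 teeth, w1 = 846 RPM, N2 = 94 teeth
Using N1*w1 = N2*w2
w2 = N1*w1 / N2
w2 = 35*846 / 94
w2 = 29610 / 94
w2 = 315 RPM

315 RPM


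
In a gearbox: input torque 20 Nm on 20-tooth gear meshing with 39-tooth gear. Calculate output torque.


Given: N1 = 20, N2 = 39, T1 = 20 Nm
Using T2/T1 = N2/N1
T2 = T1 * N2 / N1
T2 = 20 * 39 / 20
T2 = 780 / 20
T2 = 39 Nm

39 Nm


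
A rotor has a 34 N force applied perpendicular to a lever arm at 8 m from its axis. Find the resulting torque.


Given: F = 34 N, r = 8 m, angle = 90 deg (perpendicular)
Using tau = F * r * sin(90)
sin(90) = 1
tau = 34 * 8 * 1
tau = 272 Nm

272 Nm


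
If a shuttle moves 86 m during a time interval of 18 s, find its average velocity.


Given: distance d = 86 m, time t = 18 s
Using v = d / t
v = 86 / 18
v = 43/9 m/s

43/9 m/s


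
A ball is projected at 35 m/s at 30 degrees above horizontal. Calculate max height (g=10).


Given: v0 = 35 m/s, theta = 30 deg, g = 10 m/s^2
sin^2(30) = 1/4
Using H = v0^2 * sin^2(theta) / (2*g)
H = 35^2 * 1/4 / (2*10)
H = 1225 * 1/4 / 20
H = 1225/4 / 20
H = 245/16 m

245/16 m


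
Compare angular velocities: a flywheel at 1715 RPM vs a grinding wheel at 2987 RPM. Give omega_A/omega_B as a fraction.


Given: RPM_A = 1715, RPM_B = 2987
omega = 2*pi*RPM/60, so omega_A/omega_B = RPM_A / RPM_B
omega_A/omega_B = 1715 / 2987
omega_A/omega_B = 1715/2987

1715/2987


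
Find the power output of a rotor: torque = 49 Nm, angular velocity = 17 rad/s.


Given: tau = 49 Nm, omega = 17 rad/s
Using P = tau * omega
P = 49 * 17
P = 833 W

833 W


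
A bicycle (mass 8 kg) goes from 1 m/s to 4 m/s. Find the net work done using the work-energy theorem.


Given: m = 8 kg, v0 = 1 m/s, v = 4 m/s
Using W = (1/2)*m*(v^2 - v0^2)
v^2 = 4^2 = 16
v0^2 = 1^2 = 1
v^2 - v0^2 = 16 - 1 = 15
W = (1/2)*8*15 = 60 J

60 J


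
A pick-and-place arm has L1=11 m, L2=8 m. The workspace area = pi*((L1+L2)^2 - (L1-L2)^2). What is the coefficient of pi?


Given: L1 = 11, L2 = 8
(L1+L2)^2 = (19)^2 = 361
(L1-L2)^2 = (3)^2 = 9
Difference = 361 - 9 = 352
This equals 4*L1*L2 = 4*11*8 = 352
Workspace area = 352*pi

352


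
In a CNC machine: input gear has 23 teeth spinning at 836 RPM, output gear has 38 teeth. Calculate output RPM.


Given: N1 = 23 teeth, w1 = 836 RPM, N2 = 38 teeth
Using N1*w1 = N2*w2
w2 = N1*w1 / N2
w2 = 23*836 / 38
w2 = 19228 / 38
w2 = 506 RPM

506 RPM


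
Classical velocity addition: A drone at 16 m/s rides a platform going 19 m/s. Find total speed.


Given: object velocity = 16 m/s, platform velocity = 19 m/s (same direction)
Using classical velocity addition: v_total = v_object + v_platform
v_total = 16 + 19
v_total = 35 m/s

35 m/s


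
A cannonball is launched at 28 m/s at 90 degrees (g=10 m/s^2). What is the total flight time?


Given: v0 = 28 m/s, theta = 90 deg, g = 10 m/s^2
sin(90) = 1
Using T = 2*v0*sin(theta) / g
T = 2*28*1 / 10
T = 56 / 10
T = 28/5 s

28/5 s


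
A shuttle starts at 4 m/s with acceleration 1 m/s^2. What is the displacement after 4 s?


Given: v0 = 4 m/s, a = 1 m/s^2, t = 4 s
Using s = v0*t + (1/2)*a*t^2
s = 4*4 + (1/2)*1*4^2
s = 16 + (1/2)*16
s = 16 + 8
s = 24

24 m


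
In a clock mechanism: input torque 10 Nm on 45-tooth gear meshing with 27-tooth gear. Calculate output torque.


Given: N1 = 45, N2 = 27, T1 = 10 Nm
Using T2/T1 = N2/N1
T2 = T1 * N2 / N1
T2 = 10 * 27 / 45
T2 = 270 / 45
T2 = 6 Nm

6 Nm


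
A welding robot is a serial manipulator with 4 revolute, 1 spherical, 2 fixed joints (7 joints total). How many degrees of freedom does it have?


Given: serial robot with 4 revolute, 1 spherical, 2 fixed joints
DOF contribution per joint type: revolute=1, prismatic=1, spherical=3, fixed=0
DOF = 4*1 + 1*3 + 2*0
DOF = 7

7


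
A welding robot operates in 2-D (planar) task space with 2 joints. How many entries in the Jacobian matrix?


Given: task space dimension = 2, joints = 2
Jacobian is a 2 x 2 matrix
Total entries = rows * columns
Total = 2 * 2
Total = 4

4


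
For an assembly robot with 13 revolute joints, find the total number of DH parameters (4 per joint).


Given: 13 joints, 4 DH parameters per joint (d, theta, a, alpha)
Total DH parameters = number_of_joints * 4
Total = 13 * 4
Total = 52

52


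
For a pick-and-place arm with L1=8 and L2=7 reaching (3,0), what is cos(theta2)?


Given: L1 = 8, L2 = 7, target (x, y) = (3, 0)
Using cos(theta2) = (x^2 + y^2 - L1^2 - L2^2) / (2*L1*L2)
x^2 + y^2 = 3^2 + 0 = 9
L1^2 + L2^2 = 64 + 49 = 113
Numerator = 9 - 113 = -104
Denominator = 2*8*7 = 112
cos(theta2) = -104/112 = -13/14

-13/14


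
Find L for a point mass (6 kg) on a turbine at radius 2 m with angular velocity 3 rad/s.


Given: m = 6 kg, r = 2 m, omega = 3 rad/s
For a point mass: I = m*r^2
I = 6*2^2 = 6*4 = 24
L = I*omega = 24*3
L = 72 kg*m^2/s

72 kg*m^2/s


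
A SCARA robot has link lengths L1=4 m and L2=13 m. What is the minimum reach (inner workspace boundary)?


Given: L1 = 4 m, L2 = 13 m
For a 2-link planar arm, min reach = |L1 - L2| (second link folded back)
Min reach = |4 - 13|
Min reach = 9 m

9 m


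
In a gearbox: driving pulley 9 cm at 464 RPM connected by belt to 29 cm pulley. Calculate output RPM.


Given: D1 = 9 cm, w1 = 464 RPM, D2 = 29 cm
Using D1*w1 = D2*w2
w2 = D1*w1 / D2
w2 = 9*464 / 29
w2 = 4176 / 29
w2 = 144 RPM

144 RPM


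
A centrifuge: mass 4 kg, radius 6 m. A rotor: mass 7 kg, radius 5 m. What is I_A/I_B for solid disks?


Given: M1=4 kg, R1=6 m, M2=7 kg, R2=5 m
For a disk: I = (1/2)*M*R^2, so I_A/I_B = (M1*R1^2)/(M2*R2^2)
M1*R1^2 = 4*36 = 144
M2*R2^2 = 7*25 = 175
I_A/I_B = 144/175 = 144/175

144/175


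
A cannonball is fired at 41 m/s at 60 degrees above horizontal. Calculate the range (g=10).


Given: v0 = 41 m/s, theta = 60 deg, g = 10 m/s^2
sin(2*60) = sin(120) = sqrt(3)/2
Using R = v0^2 * sin(2*theta) / g
R = 41^2 * (sqrt(3)/2) / 10
R = 1681 * sqrt(3) / 20
R = 1681/20*sqrt(3) m

1681/20*sqrt(3) m


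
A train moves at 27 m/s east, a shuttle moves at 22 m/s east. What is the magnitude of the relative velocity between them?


Given: v_A = 27 m/s east, v_B = 22 m/s east
Both move in the same direction; relative speed = |v_A - v_B|
|27 - 22| = |5|
= 5 m/s

5 m/s


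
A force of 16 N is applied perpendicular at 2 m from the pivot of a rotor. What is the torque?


Given: F = 16 N, r = 2 m, angle = 90 deg (perpendicular)
Using tau = F * r * sin(90)
sin(90) = 1
tau = 16 * 2 * 1
tau = 32 Nm

32 Nm


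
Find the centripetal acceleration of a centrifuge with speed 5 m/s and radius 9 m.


Given: v = 5 m/s, r = 9 m
Using a_c = v^2 / r
a_c = 5^2 / 9
a_c = 25 / 9
a_c = 25/9 m/s^2

25/9 m/s^2


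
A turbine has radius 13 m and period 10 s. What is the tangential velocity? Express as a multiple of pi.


Given: radius r = 13 m, period T = 10 s
Using v = 2*pi*r / T
v = 2*pi*13 / 10
v = 26*pi / 10
v = 13/5*pi m/s

13/5*pi m/s


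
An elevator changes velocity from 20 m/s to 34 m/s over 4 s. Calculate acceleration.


Given: initial velocity v0 = 20 m/s, final velocity v = 34 m/s, time t = 4 s
Using a = (v - v0) / t
a = (34 - 20) / 4
a = 14 / 4
a = 7/2 m/s^2

7/2 m/s^2


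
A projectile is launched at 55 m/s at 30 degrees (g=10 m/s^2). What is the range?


Given: v0 = 55 m/s, theta = 30 deg, g = 10 m/s^2
sin(2*30) = sin(60) = sqrt(3)/2
Using R = v0^2 * sin(2*theta) / g
R = 55^2 * (sqrt(3)/2) / 10
R = 3025 * sqrt(3) / 20
R = 605/4*sqrt(3) m

605/4*sqrt(3) m


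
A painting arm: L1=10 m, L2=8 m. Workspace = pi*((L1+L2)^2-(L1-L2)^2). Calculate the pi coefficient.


Given: L1 = 10, L2 = 8
(L1+L2)^2 = (18)^2 = 324
(L1-L2)^2 = (2)^2 = 4
Difference = 324 - 4 = 320
This equals 4*L1*L2 = 4*10*8 = 320
Workspace area = 320*pi

320


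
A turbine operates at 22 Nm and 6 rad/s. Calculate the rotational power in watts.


Given: tau = 22 Nm, omega = 6 rad/s
Using P = tau * omega
P = 22 * 6
P = 132 W

132 W


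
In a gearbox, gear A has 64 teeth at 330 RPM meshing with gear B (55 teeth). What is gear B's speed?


Given: N1 = 64 teeth, w1 = 330 RPM, N2 = 55 teeth
Using N1*w1 = N2*w2
w2 = N1*w1 / N2
w2 = 64*330 / 55
w2 = 21120 / 55
w2 = 384 RPM

384 RPM


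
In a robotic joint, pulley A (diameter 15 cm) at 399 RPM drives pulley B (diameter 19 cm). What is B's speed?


Given: D1 = 15 cm, w1 = 399 RPM, D2 = 19 cm
Using D1*w1 = D2*w2
w2 = D1*w1 / D2
w2 = 15*399 / 19
w2 = 5985 / 19
w2 = 315 RPM

315 RPM


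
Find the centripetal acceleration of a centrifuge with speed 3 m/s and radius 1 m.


Given: v = 3 m/s, r = 1 m
Using a_c = v^2 / r
a_c = 3^2 / 1
a_c = 9 / 1
a_c = 9 m/s^2

9 m/s^2


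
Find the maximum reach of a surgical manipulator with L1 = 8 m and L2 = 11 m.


Given: L1 = 8 m, L2 = 11 m
For a 2-link planar arm, max reach = L1 + L2 (fully extended)
Max reach = 8 + 11
Max reach = 19 m

19 m


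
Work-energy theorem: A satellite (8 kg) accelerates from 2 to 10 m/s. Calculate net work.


Given: m = 8 kg, v0 = 2 m/s, v = 10 m/s
Using W = (1/2)*m*(v^2 - v0^2)
v^2 = 10^2 = 100
v0^2 = 2^2 = 4
v^2 - v0^2 = 100 - 4 = 96
W = (1/2)*8*96 = 384 J

384 J


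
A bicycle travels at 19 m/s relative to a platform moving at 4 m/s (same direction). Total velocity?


Given: object velocity = 19 m/s, platform velocity = 4 m/s (same direction)
Using classical velocity addition: v_total = v_object + v_platform
v_total = 19 + 4
v_total = 23 m/s

23 m/s


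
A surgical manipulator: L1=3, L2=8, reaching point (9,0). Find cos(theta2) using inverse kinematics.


Given: L1 = 3, L2 = 8, target (x, y) = (9, 0)
Using cos(theta2) = (x^2 + y^2 - L1^2 - L2^2) / (2*L1*L2)
x^2 + y^2 = 9^2 + 0 = 81
L1^2 + L2^2 = 9 + 64 = 73
Numerator = 81 - 73 = 8
Denominator = 2*3*8 = 48
cos(theta2) = 8/48 = 1/6

1/6


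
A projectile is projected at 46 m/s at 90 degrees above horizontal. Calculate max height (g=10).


Given: v0 = 46 m/s, theta = 90 deg, g = 10 m/s^2
sin^2(90) = 1
Using H = v0^2 * sin^2(theta) / (2*g)
H = 46^2 * 1 / (2*10)
H = 2116 * 1 / 20
H = 2116 / 20
H = 529/5 m

529/5 m


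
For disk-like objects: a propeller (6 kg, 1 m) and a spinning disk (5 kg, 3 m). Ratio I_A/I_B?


Given: M1=6 kg, R1=1 m, M2=5 kg, R2=3 m
For a disk: I = (1/2)*M*R^2, so I_A/I_B = (M1*R1^2)/(M2*R2^2)
M1*R1^2 = 6*1 = 6
M2*R2^2 = 5*9 = 45
I_A/I_B = 6/45 = 2/15

2/15


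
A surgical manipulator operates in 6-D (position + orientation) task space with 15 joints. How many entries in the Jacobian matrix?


Given: task space dimension = 6, joints = 15
Jacobian is a 6 x 15 matrix
Total entries = rows * columns
Total = 6 * 15
Total = 90

90


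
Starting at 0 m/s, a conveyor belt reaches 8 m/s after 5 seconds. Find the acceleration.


Given: initial velocity v0 = 0 m/s, final velocity v = 8 m/s, time t = 5 s
Using a = (v - v0) / t
a = (8 - 0) / 5
a = 8 / 5
a = 8/5 m/s^2

8/5 m/s^2


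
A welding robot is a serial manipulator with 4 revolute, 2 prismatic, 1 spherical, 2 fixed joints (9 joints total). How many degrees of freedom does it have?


Given: serial robot with 4 revolute, 2 prismatic, 1 spherical, 2 fixed joints
DOF contribution per joint type: revolute=1, prismatic=1, spherical=3, fixed=0
DOF = 4*1 + 2*1 + 1*3 + 2*0
DOF = 9

9


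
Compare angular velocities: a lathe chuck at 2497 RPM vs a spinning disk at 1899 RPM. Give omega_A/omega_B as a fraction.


Given: RPM_A = 2497, RPM_B = 1899
omega = 2*pi*RPM/60, so omega_A/omega_B = RPM_A / RPM_B
omega_A/omega_B = 2497 / 1899
omega_A/omega_B = 2497/1899

2497/1899


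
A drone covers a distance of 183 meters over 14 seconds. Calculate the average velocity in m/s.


Given: distance d = 183 m, time t = 14 s
Using v = d / t
v = 183 / 14
v = 183/14 m/s

183/14 m/s


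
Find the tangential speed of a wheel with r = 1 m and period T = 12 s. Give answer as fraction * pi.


Given: radius r = 1 m, period T = 12 s
Using v = 2*pi*r / T
v = 2*pi*1 / 12
v = 2*pi / 12
v = 1/6*pi m/s

1/6*pi m/s


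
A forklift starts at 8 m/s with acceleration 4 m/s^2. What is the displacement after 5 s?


Given: v0 = 8 m/s, a = 4 m/s^2, t = 5 s
Using s = v0*t + (1/2)*a*t^2
s = 8*5 + (1/2)*4*5^2
s = 40 + (1/2)*100
s = 40 + 50
s = 90

90 m


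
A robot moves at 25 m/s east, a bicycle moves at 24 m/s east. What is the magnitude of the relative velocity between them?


Given: v_A = 25 m/s east, v_B = 24 m/s east
Both move in the same direction; relative speed = |v_A - v_B|
|25 - 24| = |1|
= 1 m/s

1 m/s


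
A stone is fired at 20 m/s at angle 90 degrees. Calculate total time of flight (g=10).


Given: v0 = 20 m/s, theta = 90 deg, g = 10 m/s^2
sin(90) = 1
Using T = 2*v0*sin(theta) / g
T = 2*20*1 / 10
T = 40 / 10
T = 4 s

4 s


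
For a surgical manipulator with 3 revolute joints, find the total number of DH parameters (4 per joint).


Given: 3 joints, 4 DH parameters per joint (d, theta, a, alpha)
Total DH parameters = number_of_joints * 4
Total = 3 * 4
Total = 12

12


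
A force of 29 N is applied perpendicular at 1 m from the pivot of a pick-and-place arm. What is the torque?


Given: F = 29 N, r = 1 m, angle = 90 deg (perpendicular)
Using tau = F * r * sin(90)
sin(90) = 1
tau = 29 * 1 * 1
tau = 29 Nm

29 Nm


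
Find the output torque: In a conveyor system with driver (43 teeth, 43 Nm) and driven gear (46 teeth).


Given: N1 = 43, N2 = 46, T1 = 43 Nm
Using T2/T1 = N2/N1
T2 = T1 * N2 / N1
T2 = 43 * 46 / 43
T2 = 1978 / 43
T2 = 46 Nm

46 Nm


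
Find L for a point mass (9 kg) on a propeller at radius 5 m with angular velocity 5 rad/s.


Given: m = 9 kg, r = 5 m, omega = 5 rad/s
For a point mass: I = m*r^2
I = 9*5^2 = 9*25 = 225
L = I*omega = 225*5
L = 1125 kg*m^2/s

1125 kg*m^2/s


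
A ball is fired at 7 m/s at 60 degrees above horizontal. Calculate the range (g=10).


Given: v0 = 7 m/s, theta = 60 deg, g = 10 m/s^2
sin(2*60) = sin(120) = sqrt(3)/2
Using R = v0^2 * sin(2*theta) / g
R = 7^2 * (sqrt(3)/2) / 10
R = 49 * sqrt(3) / 20
R = 49/20*sqrt(3) m

49/20*sqrt(3) m


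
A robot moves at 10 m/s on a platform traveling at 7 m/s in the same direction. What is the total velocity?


Given: object velocity = 10 m/s, platform velocity = 7 m/s (same direction)
Using classical velocity addition: v_total = v_object + v_platform
v_total = 10 + 7
v_total = 17 m/s

17 m/s


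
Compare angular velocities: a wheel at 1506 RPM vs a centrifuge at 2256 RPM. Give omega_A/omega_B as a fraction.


Given: RPM_A = 1506, RPM_B = 2256
omega = 2*pi*RPM/60, so omega_A/omega_B = RPM_A / RPM_B
omega_A/omega_B = 1506 / 2256
omega_A/omega_B = 251/376

251/376


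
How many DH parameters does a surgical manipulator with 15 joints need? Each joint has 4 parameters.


Given: 15 joints, 4 DH parameters per joint (d, theta, a, alpha)
Total DH parameters = number_of_joints * 4
Total = 15 * 4
Total = 60

60


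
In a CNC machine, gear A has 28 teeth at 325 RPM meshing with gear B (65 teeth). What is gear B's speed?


Given: N1 = 28 teeth, w1 = 325 RPM, N2 = 65 teeth
Using N1*w1 = N2*w2
w2 = N1*w1 / N2
w2 = 28*325 / 65
w2 = 9100 / 65
w2 = 140 RPM

140 RPM


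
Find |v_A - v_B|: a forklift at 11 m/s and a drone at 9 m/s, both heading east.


Given: v_A = 11 m/s east, v_B = 9 m/s east
Both move in the same direction; relative speed = |v_A - v_B|
|11 - 9| = |2|
= 2 m/s

2 m/s


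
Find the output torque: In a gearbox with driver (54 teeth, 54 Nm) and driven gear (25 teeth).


Given: N1 = 54, N2 = 25, T1 = 54 Nm
Using T2/T1 = N2/N1
T2 = T1 * N2 / N1
T2 = 54 * 25 / 54
T2 = 1350 / 54
T2 = 25 Nm

25 Nm


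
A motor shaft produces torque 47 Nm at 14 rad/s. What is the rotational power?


Given: tau = 47 Nm, omega = 14 rad/s
Using P = tau * omega
P = 47 * 14
P = 658 W

658 W


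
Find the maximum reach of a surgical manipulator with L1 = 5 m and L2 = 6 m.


Given: L1 = 5 m, L2 = 6 m
For a 2-link planar arm, max reach = L1 + L2 (fully extended)
Max reach = 5 + 6
Max reach = 11 m

11 m


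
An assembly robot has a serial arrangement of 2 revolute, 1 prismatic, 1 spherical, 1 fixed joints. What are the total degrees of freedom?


Given: serial robot with 2 revolute, 1 prismatic, 1 spherical, 1 fixed joints
DOF contribution per joint type: revolute=1, prismatic=1, spherical=3, fixed=0
DOF = 2*1 + 1*1 + 1*3 + 1*0
DOF = 6

6


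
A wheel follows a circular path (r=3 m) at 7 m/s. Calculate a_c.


Given: v = 7 m/s, r = 3 m
Using a_c = v^2 / r
a_c = 7^2 / 3
a_c = 49 / 3
a_c = 49/3 m/s^2

49/3 m/s^2


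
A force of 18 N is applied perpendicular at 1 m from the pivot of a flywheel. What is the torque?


Given: F = 18 N, r = 1 m, angle = 90 deg (perpendicular)
Using tau = F * r * sin(90)
sin(90) = 1
tau = 18 * 1 * 1
tau = 18 Nm

18 Nm


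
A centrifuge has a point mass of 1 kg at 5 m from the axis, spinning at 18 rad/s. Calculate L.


Given: m = 1 kg, r = 5 m, omega = 18 rad/s
For a point mass: I = m*r^2
I = 1*5^2 = 1*25 = 25
L = I*omega = 25*18
L = 450 kg*m^2/s

450 kg*m^2/s


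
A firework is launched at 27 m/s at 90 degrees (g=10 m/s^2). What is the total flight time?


Given: v0 = 27 m/s, theta = 90 deg, g = 10 m/s^2
sin(90) = 1
Using T = 2*v0*sin(theta) / g
T = 2*27*1 / 10
T = 54 / 10
T = 27/5 s

27/5 s


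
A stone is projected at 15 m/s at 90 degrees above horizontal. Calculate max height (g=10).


Given: v0 = 15 m/s, theta = 90 deg, g = 10 m/s^2
sin^2(90) = 1
Using H = v0^2 * sin^2(theta) / (2*g)
H = 15^2 * 1 / (2*10)
H = 225 * 1 / 20
H = 225 / 20
H = 45/4 m

45/4 m


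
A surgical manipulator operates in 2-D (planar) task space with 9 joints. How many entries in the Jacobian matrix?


Given: task space dimension = 2, joints = 9
Jacobian is a 2 x 9 matrix
Total entries = rows * columns
Total = 2 * 9
Total = 18

18


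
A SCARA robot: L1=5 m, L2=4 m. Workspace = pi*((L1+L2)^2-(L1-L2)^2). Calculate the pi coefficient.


Given: L1 = 5, L2 = 4
(L1+L2)^2 = (9)^2 = 81
(L1-L2)^2 = (1)^2 = 1
Difference = 81 - 1 = 80
This equals 4*L1*L2 = 4*5*4 = 80
Workspace area = 80*pi

80


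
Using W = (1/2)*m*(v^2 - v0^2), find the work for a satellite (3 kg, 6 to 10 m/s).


Given: m = 3 kg, v0 = 6 m/s, v = 10 m/s
Using W = (1/2)*m*(v^2 - v0^2)
v^2 = 10^2 = 100
v0^2 = 6^2 = 36
v^2 - v0^2 = 100 - 36 = 64
W = (1/2)*3*64 = 96 J

96 J


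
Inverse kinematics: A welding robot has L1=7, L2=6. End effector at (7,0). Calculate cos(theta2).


Given: L1 = 7, L2 = 6, target (x, y) = (7, 0)
Using cos(theta2) = (x^2 + y^2 - L1^2 - L2^2) / (2*L1*L2)
x^2 + y^2 = 7^2 + 0 = 49
L1^2 + L2^2 = 49 + 36 = 85
Numerator = 49 - 85 = -36
Denominator = 2*7*6 = 84
cos(theta2) = -36/84 = -3/7

-3/7


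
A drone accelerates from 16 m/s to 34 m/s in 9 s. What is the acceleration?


Given: initial velocity v0 = 16 m/s, final velocity v = 34 m/s, time t = 9 s
Using a = (v - v0) / t
a = (34 - 16) / 9
a = 18 / 9
a = 2 m/s^2

2 m/s^2


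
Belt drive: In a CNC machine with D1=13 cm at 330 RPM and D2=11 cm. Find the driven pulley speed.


Given: D1 = 13 cm, w1 = 330 RPM, D2 = 11 cm
Using D1*w1 = D2*w2
w2 = D1*w1 / D2
w2 = 13*330 / 11
w2 = 4290 / 11
w2 = 390 RPM

390 RPM


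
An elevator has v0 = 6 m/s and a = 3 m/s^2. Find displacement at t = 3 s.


Given: v0 = 6 m/s, a = 3 m/s^2, t = 3 s
Using s = v0*t + (1/2)*a*t^2
s = 6*3 + (1/2)*3*3^2
s = 18 + (1/2)*27
s = 18 + 27/2
s = 63/2

63/2 m


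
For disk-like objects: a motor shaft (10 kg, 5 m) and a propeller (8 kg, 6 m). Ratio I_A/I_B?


Given: M1=10 kg, R1=5 m, M2=8 kg, R2=6 m
For a disk: I = (1/2)*M*R^2, so I_A/I_B = (M1*R1^2)/(M2*R2^2)
M1*R1^2 = 10*25 = 250
M2*R2^2 = 8*36 = 288
I_A/I_B = 250/288 = 125/144

125/144


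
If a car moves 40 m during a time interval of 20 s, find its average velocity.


Given: distance d = 40 m, time t = 20 s
Using v = d / t
v = 40 / 20
v = 2 m/s

2 m/s


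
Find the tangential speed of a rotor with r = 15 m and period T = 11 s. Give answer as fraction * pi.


Given: radius r = 15 m, period T = 11 s
Using v = 2*pi*r / T
v = 2*pi*15 / 11
v = 30*pi / 11
v = 30/11*pi m/s

30/11*pi m/s


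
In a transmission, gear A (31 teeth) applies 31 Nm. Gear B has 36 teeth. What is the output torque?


Given: N1 = 31, N2 = 36, T1 = 31 Nm
Using T2/T1 = N2/N1
T2 = T1 * N2 / N1
T2 = 31 * 36 / 31
T2 = 1116 / 31
T2 = 36 Nm

36 Nm


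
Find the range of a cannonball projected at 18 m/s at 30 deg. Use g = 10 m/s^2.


Given: v0 = 18 m/s, theta = 30 deg, g = 10 m/s^2
sin(2*30) = sin(60) = sqrt(3)/2
Using R = v0^2 * sin(2*theta) / g
R = 18^2 * (sqrt(3)/2) / 10
R = 324 * sqrt(3) / 20
R = 81/5*sqrt(3) m

81/5*sqrt(3) m


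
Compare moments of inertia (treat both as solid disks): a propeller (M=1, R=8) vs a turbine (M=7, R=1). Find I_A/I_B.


Given: M1=1 kg, R1=8 m, M2=7 kg, R2=1 m
For a disk: I = (1/2)*M*R^2, so I_A/I_B = (M1*R1^2)/(M2*R2^2)
M1*R1^2 = 1*64 = 64
M2*R2^2 = 7*1 = 7
I_A/I_B = 64/7 = 64/7

64/7


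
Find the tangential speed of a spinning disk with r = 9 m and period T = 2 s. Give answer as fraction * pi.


Given: radius r = 9 m, period T = 2 s
Using v = 2*pi*r / T
v = 2*pi*9 / 2
v = 18*pi / 2
v = 9*pi m/s

9*pi m/s


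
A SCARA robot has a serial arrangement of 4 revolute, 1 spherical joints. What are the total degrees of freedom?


Given: serial robot with 4 revolute, 1 spherical joints
DOF contribution per joint type: revolute=1, prismatic=1, spherical=3, fixed=0
DOF = 4*1 + 1*3
DOF = 7

7


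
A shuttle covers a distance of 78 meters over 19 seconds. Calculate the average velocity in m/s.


Given: distance d = 78 m, time t = 19 s
Using v = d / t
v = 78 / 19
v = 78/19 m/s

78/19 m/s


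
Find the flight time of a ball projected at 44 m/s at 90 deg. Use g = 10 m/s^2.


Given: v0 = 44 m/s, theta = 90 deg, g = 10 m/s^2
sin(90) = 1
Using T = 2*v0*sin(theta) / g
T = 2*44*1 / 10
T = 88 / 10
T = 44/5 s

44/5 s


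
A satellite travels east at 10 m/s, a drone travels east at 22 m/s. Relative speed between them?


Given: v_A = 10 m/s east, v_B = 22 m/s east
Both move in the same direction; relative speed = |v_A - v_B|
|10 - 22| = |-12|
= 12 m/s

12 m/s


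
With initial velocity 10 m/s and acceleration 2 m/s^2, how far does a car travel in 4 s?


Given: v0 = 10 m/s, a = 2 m/s^2, t = 4 s
Using s = v0*t + (1/2)*a*t^2
s = 10*4 + (1/2)*2*4^2
s = 40 + (1/2)*32
s = 40 + 16
s = 56

56 m


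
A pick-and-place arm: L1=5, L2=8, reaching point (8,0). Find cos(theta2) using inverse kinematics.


Given: L1 = 5, L2 = 8, target (x, y) = (8, 0)
Using cos(theta2) = (x^2 + y^2 - L1^2 - L2^2) / (2*L1*L2)
x^2 + y^2 = 8^2 + 0 = 64
L1^2 + L2^2 = 25 + 64 = 89
Numerator = 64 - 89 = -25
Denominator = 2*5*8 = 80
cos(theta2) = -25/80 = -5/16

-5/16


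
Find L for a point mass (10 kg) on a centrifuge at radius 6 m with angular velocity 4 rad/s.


Given: m = 10 kg, r = 6 m, omega = 4 rad/s
For a point mass: I = m*r^2
I = 10*6^2 = 10*36 = 360
L = I*omega = 360*4
L = 1440 kg*m^2/s

1440 kg*m^2/s


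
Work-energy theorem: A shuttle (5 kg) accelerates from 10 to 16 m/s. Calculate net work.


Given: m = 5 kg, v0 = 10 m/s, v = 16 m/s
Using W = (1/2)*m*(v^2 - v0^2)
v^2 = 16^2 = 256
v0^2 = 10^2 = 100
v^2 - v0^2 = 256 - 100 = 156
W = (1/2)*5*156 = 390 J

390 J


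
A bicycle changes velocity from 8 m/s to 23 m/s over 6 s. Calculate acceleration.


Given: initial velocity v0 = 8 m/s, final velocity v = 23 m/s, time t = 6 s
Using a = (v - v0) / t
a = (23 - 8) / 6
a = 15 / 6
a = 5/2 m/s^2

5/2 m/s^2


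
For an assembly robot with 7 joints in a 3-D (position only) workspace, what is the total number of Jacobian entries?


Given: task space dimension = 3, joints = 7
Jacobian is a 3 x 7 matrix
Total entries = rows * columns
Total = 3 * 7
Total = 21

21


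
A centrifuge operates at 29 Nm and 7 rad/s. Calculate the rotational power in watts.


Given: tau = 29 Nm, omega = 7 rad/s
Using P = tau * omega
P = 29 * 7
P = 203 W

203 W


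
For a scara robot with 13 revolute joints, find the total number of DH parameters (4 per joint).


Given: 13 joints, 4 DH parameters per joint (d, theta, a, alpha)
Total DH parameters = number_of_joints * 4
Total = 13 * 4
Total = 52

52


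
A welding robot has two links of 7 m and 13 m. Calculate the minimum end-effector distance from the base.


Given: L1 = 7 m, L2 = 13 m
For a 2-link planar arm, min reach = |L1 - L2| (second link folded back)
Min reach = |7 - 13|
Min reach = 6 m

6 m


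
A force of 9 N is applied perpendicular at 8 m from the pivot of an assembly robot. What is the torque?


Given: F = 9 N, r = 8 m, angle = 90 deg (perpendicular)
Using tau = F * r * sin(90)
sin(90) = 1
tau = 9 * 8 * 1
tau = 72 Nm

72 Nm


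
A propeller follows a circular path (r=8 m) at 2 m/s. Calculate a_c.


Given: v = 2 m/s, r = 8 m
Using a_c = v^2 / r
a_c = 2^2 / 8
a_c = 4 / 8
a_c = 1/2 m/s^2

1/2 m/s^2


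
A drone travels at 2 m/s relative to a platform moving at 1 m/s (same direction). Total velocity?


Given: object velocity = 2 m/s, platform velocity = 1 m/s (same direction)
Using classical velocity addition: v_total = v_object + v_platform
v_total = 2 + 1
v_total = 3 m/s

3 m/s


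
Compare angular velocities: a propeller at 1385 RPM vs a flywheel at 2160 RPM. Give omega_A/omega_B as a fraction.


Given: RPM_A = 1385, RPM_B = 2160
omega = 2*pi*RPM/60, so omega_A/omega_B = RPM_A / RPM_B
omega_A/omega_B = 1385 / 2160
omega_A/omega_B = 277/432

277/432


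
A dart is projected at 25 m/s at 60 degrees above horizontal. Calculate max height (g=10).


Given: v0 = 25 m/s, theta = 60 deg, g = 10 m/s^2
sin^2(60) = 3/4
Using H = v0^2 * sin^2(theta) / (2*g)
H = 25^2 * 3/4 / (2*10)
H = 625 * 3/4 / 20
H = 1875/4 / 20
H = 375/16 m

375/16 m


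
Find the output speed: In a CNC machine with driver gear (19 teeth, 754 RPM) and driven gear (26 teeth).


Given: N1 = 19 teeth, w1 = 754 RPM, N2 = 26 teeth
Using N1*w1 = N2*w2
w2 = N1*w1 / N2
w2 = 19*754 / 26
w2 = 14326 / 26
w2 = 551 RPM

551 RPM


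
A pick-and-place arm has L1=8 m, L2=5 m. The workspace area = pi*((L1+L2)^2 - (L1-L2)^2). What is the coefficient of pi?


Given: L1 = 8, L2 = 5
(L1+L2)^2 = (13)^2 = 169
(L1-L2)^2 = (3)^2 = 9
Difference = 169 - 9 = 160
This equals 4*L1*L2 = 4*8*5 = 160
Workspace area = 160*pi

160


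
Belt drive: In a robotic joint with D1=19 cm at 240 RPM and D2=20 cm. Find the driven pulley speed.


Given: D1 = 19 cm, w1 = 240 RPM, D2 = 20 cm
Using D1*w1 = D2*w2
w2 = D1*w1 / D2
w2 = 19*240 / 20
w2 = 4560 / 20
w2 = 228 RPM

228 RPM


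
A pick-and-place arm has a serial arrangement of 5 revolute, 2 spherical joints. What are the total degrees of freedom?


Given: serial robot with 5 revolute, 2 spherical joints
DOF contribution per joint type: revolute=1, prismatic=1, spherical=3, fixed=0
DOF = 5*1 + 2*3
DOF = 11

11


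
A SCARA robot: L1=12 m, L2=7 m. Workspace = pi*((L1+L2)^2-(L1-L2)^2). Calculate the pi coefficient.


Given: L1 = 12, L2 = 7
(L1+L2)^2 = (19)^2 = 361
(L1-L2)^2 = (5)^2 = 25
Difference = 361 - 25 = 336
This equals 4*L1*L2 = 4*12*7 = 336
Workspace area = 336*pi

336


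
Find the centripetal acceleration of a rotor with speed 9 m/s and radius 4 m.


Given: v = 9 m/s, r = 4 m
Using a_c = v^2 / r
a_c = 9^2 / 4
a_c = 81 / 4
a_c = 81/4 m/s^2

81/4 m/s^2


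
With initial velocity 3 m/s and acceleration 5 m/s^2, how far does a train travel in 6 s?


Given: v0 = 3 m/s, a = 5 m/s^2, t = 6 s
Using s = v0*t + (1/2)*a*t^2
s = 3*6 + (1/2)*5*6^2
s = 18 + (1/2)*180
s = 18 + 90
s = 108

108 m


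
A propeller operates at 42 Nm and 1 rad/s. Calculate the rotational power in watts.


Given: tau = 42 Nm, omega = 1 rad/s
Using P = tau * omega
P = 42 * 1
P = 42 W

42 W


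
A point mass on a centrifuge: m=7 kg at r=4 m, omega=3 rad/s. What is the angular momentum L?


Given: m = 7 kg, r = 4 m, omega = 3 rad/s
For a point mass: I = m*r^2
I = 7*4^2 = 7*16 = 112
L = I*omega = 112*3
L = 336 kg*m^2/s

336 kg*m^2/s


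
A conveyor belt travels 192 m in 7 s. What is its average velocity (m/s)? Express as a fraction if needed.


Given: distance d = 192 m, time t = 7 s
Using v = d / t
v = 192 / 7
v = 192/7 m/s

192/7 m/s


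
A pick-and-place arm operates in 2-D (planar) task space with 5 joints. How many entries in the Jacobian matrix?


Given: task space dimension = 2, joints = 5
Jacobian is a 2 x 5 matrix
Total entries = rows * columns
Total = 2 * 5
Total = 10

10


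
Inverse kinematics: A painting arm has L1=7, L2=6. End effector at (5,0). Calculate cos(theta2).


Given: L1 = 7, L2 = 6, target (x, y) = (5, 0)
Using cos(theta2) = (x^2 + y^2 - L1^2 - L2^2) / (2*L1*L2)
x^2 + y^2 = 5^2 + 0 = 25
L1^2 + L2^2 = 49 + 36 = 85
Numerator = 25 - 85 = -60
Denominator = 2*7*6 = 84
cos(theta2) = -60/84 = -5/7

-5/7


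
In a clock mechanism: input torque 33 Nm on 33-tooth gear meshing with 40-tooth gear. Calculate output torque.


Given: N1 = 33, N2 = 40, T1 = 33 Nm
Using T2/T1 = N2/N1
T2 = T1 * N2 / N1
T2 = 33 * 40 / 33
T2 = 1320 / 33
T2 = 40 Nm

40 Nm


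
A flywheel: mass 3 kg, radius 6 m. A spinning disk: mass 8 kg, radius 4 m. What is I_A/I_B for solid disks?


Given: M1=3 kg, R1=6 m, M2=8 kg, R2=4 m
For a disk: I = (1/2)*M*R^2, so I_A/I_B = (M1*R1^2)/(M2*R2^2)
M1*R1^2 = 3*36 = 108
M2*R2^2 = 8*16 = 128
I_A/I_B = 108/128 = 27/32

27/32


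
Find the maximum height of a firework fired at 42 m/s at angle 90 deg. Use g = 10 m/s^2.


Given: v0 = 42 m/s, theta = 90 deg, g = 10 m/s^2
sin^2(90) = 1
Using H = v0^2 * sin^2(theta) / (2*g)
H = 42^2 * 1 / (2*10)
H = 1764 * 1 / 20
H = 1764 / 20
H = 441/5 m

441/5 m


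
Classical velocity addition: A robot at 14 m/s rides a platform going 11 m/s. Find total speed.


Given: object velocity = 14 m/s, platform velocity = 11 m/s (same direction)
Using classical velocity addition: v_total = v_object + v_platform
v_total = 14 + 11
v_total = 25 m/s

25 m/s


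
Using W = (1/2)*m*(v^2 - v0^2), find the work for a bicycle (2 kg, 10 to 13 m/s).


Given: m = 2 kg, v0 = 10 m/s, v = 13 m/s
Using W = (1/2)*m*(v^2 - v0^2)
v^2 = 13^2 = 169
v0^2 = 10^2 = 100
v^2 - v0^2 = 169 - 100 = 69
W = (1/2)*2*69 = 69 J

69 J


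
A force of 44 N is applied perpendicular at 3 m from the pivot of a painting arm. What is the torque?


Given: F = 44 N, r = 3 m, angle = 90 deg (perpendicular)
Using tau = F * r * sin(90)
sin(90) = 1
tau = 44 * 3 * 1
tau = 132 Nm

132 Nm


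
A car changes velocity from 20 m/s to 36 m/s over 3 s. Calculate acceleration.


Given: initial velocity v0 = 20 m/s, final velocity v = 36 m/s, time t = 3 s
Using a = (v - v0) / t
a = (36 - 20) / 3
a = 16 / 3
a = 16/3 m/s^2

16/3 m/s^2


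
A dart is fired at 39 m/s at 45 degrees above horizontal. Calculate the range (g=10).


Given: v0 = 39 m/s, theta = 45 deg, g = 10 m/s^2
sin(2*45) = sin(90) = 1
Using R = v0^2 * sin(2*theta) / g
R = 39^2 * 1 / 10
R = 1521 / 10
R = 1521/10 m

1521/10 m


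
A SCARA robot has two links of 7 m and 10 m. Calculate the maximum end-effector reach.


Given: L1 = 7 m, L2 = 10 m
For a 2-link planar arm, max reach = L1 + L2 (fully extended)
Max reach = 7 + 10
Max reach = 17 m

17 m


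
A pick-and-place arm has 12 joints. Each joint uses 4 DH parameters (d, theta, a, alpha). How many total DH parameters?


Given: 12 joints, 4 DH parameters per joint (d, theta, a, alpha)
Total DH parameters = number_of_joints * 4
Total = 12 * 4
Total = 48

48


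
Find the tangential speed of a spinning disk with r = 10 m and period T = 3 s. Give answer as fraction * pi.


Given: radius r = 10 m, period T = 3 s
Using v = 2*pi*r / T
v = 2*pi*10 / 3
v = 20*pi / 3
v = 20/3*pi m/s

20/3*pi m/s


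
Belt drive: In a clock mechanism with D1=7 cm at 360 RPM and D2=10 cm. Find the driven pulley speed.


Given: D1 = 7 cm, w1 = 360 RPM, D2 = 10 cm
Using D1*w1 = D2*w2
w2 = D1*w1 / D2
w2 = 7*360 / 10
w2 = 2520 / 10
w2 = 252 RPM

252 RPM


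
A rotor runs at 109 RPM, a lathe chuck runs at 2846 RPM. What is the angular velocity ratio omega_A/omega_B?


Given: RPM_A = 109, RPM_B = 2846
omega = 2*pi*RPM/60, so omega_A/omega_B = RPM_A / RPM_B
omega_A/omega_B = 109 / 2846
omega_A/omega_B = 109/2846

109/2846


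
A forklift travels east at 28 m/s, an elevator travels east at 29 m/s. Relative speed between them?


Given: v_A = 28 m/s east, v_B = 29 m/s east
Both move in the same direction; relative speed = |v_A - v_B|
|28 - 29| = |-1|
= 1 m/s

1 m/s


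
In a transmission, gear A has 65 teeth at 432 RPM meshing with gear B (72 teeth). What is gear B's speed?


Given: N1 = 65 teeth, w1 = 432 RPM, N2 = 72 teeth
Using N1*w1 = N2*w2
w2 = N1*w1 / N2
w2 = 65*432 / 72
w2 = 28080 / 72
w2 = 390 RPM

390 RPM


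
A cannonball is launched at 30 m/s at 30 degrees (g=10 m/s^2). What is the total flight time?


Given: v0 = 30 m/s, theta = 30 deg, g = 10 m/s^2
sin(30) = 1/2
Using T = 2*v0*sin(theta) / g
T = 2*30*1/2 / 10
T = 30 / 10
T = 3 s

3 s


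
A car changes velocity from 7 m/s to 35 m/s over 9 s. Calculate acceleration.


Given: initial velocity v0 = 7 m/s, final velocity v = 35 m/s, time t = 9 s
Using a = (v - v0) / t
a = (35 - 7) / 9
a = 28 / 9
a = 28/9 m/s^2

28/9 m/s^2


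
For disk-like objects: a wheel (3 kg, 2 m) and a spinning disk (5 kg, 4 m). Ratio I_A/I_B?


Given: M1=3 kg, R1=2 m, M2=5 kg, R2=4 m
For a disk: I = (1/2)*M*R^2, so I_A/I_B = (M1*R1^2)/(M2*R2^2)
M1*R1^2 = 3*4 = 12
M2*R2^2 = 5*16 = 80
I_A/I_B = 12/80 = 3/20

3/20


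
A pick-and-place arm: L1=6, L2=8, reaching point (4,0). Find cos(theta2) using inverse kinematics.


Given: L1 = 6, L2 = 8, target (x, y) = (4, 0)
Using cos(theta2) = (x^2 + y^2 - L1^2 - L2^2) / (2*L1*L2)
x^2 + y^2 = 4^2 + 0 = 16
L1^2 + L2^2 = 36 + 64 = 100
Numerator = 16 - 100 = -84
Denominator = 2*6*8 = 96
cos(theta2) = -84/96 = -7/8

-7/8


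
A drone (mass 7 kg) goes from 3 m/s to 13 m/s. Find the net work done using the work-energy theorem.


Given: m = 7 kg, v0 = 3 m/s, v = 13 m/s
Using W = (1/2)*m*(v^2 - v0^2)
v^2 = 13^2 = 169
v0^2 = 3^2 = 9
v^2 - v0^2 = 169 - 9 = 160
W = (1/2)*7*160 = 560 J

560 J


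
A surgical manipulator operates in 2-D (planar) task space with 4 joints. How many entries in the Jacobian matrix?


Given: task space dimension = 2, joints = 4
Jacobian is a 2 x 4 matrix
Total entries = rows * columns
Total = 2 * 4
Total = 8

8


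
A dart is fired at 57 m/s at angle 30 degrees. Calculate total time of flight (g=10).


Given: v0 = 57 m/s, theta = 30 deg, g = 10 m/s^2
sin(30) = 1/2
Using T = 2*v0*sin(theta) / g
T = 2*57*1/2 / 10
T = 57 / 10
T = 57/10 s

57/10 s


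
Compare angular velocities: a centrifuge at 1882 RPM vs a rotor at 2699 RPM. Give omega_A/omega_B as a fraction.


Given: RPM_A = 1882, RPM_B = 2699
omega = 2*pi*RPM/60, so omega_A/omega_B = RPM_A / RPM_B
omega_A/omega_B = 1882 / 2699
omega_A/omega_B = 1882/2699

1882/2699


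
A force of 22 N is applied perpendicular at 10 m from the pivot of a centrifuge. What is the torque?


Given: F = 22 N, r = 10 m, angle = 90 deg (perpendicular)
Using tau = F * r * sin(90)
sin(90) = 1
tau = 22 * 10 * 1
tau = 220 Nm

220 Nm


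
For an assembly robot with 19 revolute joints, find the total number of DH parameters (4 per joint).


Given: 19 joints, 4 DH parameters per joint (d, theta, a, alpha)
Total DH parameters = number_of_joints * 4
Total = 19 * 4
Total = 76

76


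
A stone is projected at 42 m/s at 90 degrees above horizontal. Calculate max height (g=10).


Given: v0 = 42 m/s, theta = 90 deg, g = 10 m/s^2
sin^2(90) = 1
Using H = v0^2 * sin^2(theta) / (2*g)
H = 42^2 * 1 / (2*10)
H = 1764 * 1 / 20
H = 1764 / 20
H = 441/5 m

441/5 m


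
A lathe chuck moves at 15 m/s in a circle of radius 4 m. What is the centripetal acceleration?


Given: v = 15 m/s, r = 4 m
Using a_c = v^2 / r
a_c = 15^2 / 4
a_c = 225 / 4
a_c = 225/4 m/s^2

225/4 m/s^2


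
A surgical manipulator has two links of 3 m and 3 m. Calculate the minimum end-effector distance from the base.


Given: L1 = 3 m, L2 = 3 m
For a 2-link planar arm, min reach = |L1 - L2| (second link folded back)
Min reach = |3 - 3|
Min reach = 0 m

0 m


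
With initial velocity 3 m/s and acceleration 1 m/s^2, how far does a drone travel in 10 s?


Given: v0 = 3 m/s, a = 1 m/s^2, t = 10 s
Using s = v0*t + (1/2)*a*t^2
s = 3*10 + (1/2)*1*10^2
s = 30 + (1/2)*100
s = 30 + 50
s = 80

80 m


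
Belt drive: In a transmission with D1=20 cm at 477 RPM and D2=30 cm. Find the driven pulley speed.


Given: D1 = 20 cm, w1 = 477 RPM, D2 = 30 cm
Using D1*w1 = D2*w2
w2 = D1*w1 / D2
w2 = 20*477 / 30
w2 = 9540 / 30
w2 = 318 RPM

318 RPM


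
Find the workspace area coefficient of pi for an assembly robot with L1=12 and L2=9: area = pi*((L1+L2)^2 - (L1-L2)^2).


Given: L1 = 12, L2 = 9
(L1+L2)^2 = (21)^2 = 441
(L1-L2)^2 = (3)^2 = 9
Difference = 441 - 9 = 432
This equals 4*L1*L2 = 4*12*9 = 432
Workspace area = 432*pi

432


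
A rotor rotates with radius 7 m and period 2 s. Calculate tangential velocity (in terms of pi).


Given: radius r = 7 m, period T = 2 s
Using v = 2*pi*r / T
v = 2*pi*7 / 2
v = 14*pi / 2
v = 7*pi m/s

7*pi m/s


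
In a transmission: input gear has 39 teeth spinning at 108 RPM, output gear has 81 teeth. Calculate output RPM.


Given: N1 = 39 teeth, w1 = 108 RPM, N2 = 81 teeth
Using N1*w1 = N2*w2
w2 = N1*w1 / N2
w2 = 39*108 / 81
w2 = 4212 / 81
w2 = 52 RPM

52 RPM


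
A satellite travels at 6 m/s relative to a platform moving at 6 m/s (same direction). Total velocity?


Given: object velocity = 6 m/s, platform velocity = 6 m/s (same direction)
Using classical velocity addition: v_total = v_object + v_platform
v_total = 6 + 6
v_total = 12 m/s

12 m/s


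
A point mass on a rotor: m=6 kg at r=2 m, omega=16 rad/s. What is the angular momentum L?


Given: m = 6 kg, r = 2 m, omega = 16 rad/s
For a point mass: I = m*r^2
I = 6*2^2 = 6*4 = 24
L = I*omega = 24*16
L = 384 kg*m^2/s

384 kg*m^2/s


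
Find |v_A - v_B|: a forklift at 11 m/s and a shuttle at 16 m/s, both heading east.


Given: v_A = 11 m/s east, v_B = 16 m/s east
Both move in the same direction; relative speed = |v_A - v_B|
|11 - 16| = |-5|
= 5 m/s

5 m/s


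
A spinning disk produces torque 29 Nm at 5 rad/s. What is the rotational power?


Given: tau = 29 Nm, omega = 5 rad/s
Using P = tau * omega
P = 29 * 5
P = 145 W

145 W


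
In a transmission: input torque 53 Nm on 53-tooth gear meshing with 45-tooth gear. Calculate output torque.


Given: N1 = 53, N2 = 45, T1 = 53 Nm
Using T2/T1 = N2/N1
T2 = T1 * N2 / N1
T2 = 53 * 45 / 53
T2 = 2385 / 53
T2 = 45 Nm

45 Nm


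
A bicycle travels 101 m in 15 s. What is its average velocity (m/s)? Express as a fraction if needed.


Given: distance d = 101 m, time t = 15 s
Using v = d / t
v = 101 / 15
v = 101/15 m/s

101/15 m/s
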